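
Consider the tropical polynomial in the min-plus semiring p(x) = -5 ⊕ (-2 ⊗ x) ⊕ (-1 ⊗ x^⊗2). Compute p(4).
p(4) = -5

A tropical monomial a ⊗ x^⊗i evaluates to a + i · x. Evaluating each term at x = 4:
  Term 0 contributes -5 + 0 · 4 = -5
  Term 1 contributes -2 + 1 · 4 = 2
  Term 2 contributes -1 + 2 · 4 = 7
p(4) = ⊕ of these = min[-5, 2, 7] = -5.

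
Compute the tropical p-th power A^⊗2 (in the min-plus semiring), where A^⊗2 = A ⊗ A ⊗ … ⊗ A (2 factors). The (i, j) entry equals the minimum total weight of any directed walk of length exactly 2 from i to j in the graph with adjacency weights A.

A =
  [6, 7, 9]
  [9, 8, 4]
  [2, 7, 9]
A^⊗2 =
  [11, 13, 11]
  [6, 11, 12]
  [8, 9, 11]

Each entry (A^⊗2)_ij equals the minimum over all length-2 walks i = v_0 → v_1 → … → v_2 = j of Σ_t A[v_t][v_{t+1}]. For example, for (i, j) = (0, 2) we minimise over 3 possible intermediate vertex sequences; the minimum is 11, attained along the walk 0 → 1 → 2.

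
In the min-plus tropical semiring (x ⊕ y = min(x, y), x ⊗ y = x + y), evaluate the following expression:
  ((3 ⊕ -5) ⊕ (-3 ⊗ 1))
((3 ⊕ -5) ⊕ (-3 ⊗ 1)) = -5

Expand innermost to outermost. Recall ⊕ takes the minimum of its arguments and ⊗ takes their sum. Working out the expression ((3 ⊕ -5) ⊕ (-3 ⊗ 1)) gives -5.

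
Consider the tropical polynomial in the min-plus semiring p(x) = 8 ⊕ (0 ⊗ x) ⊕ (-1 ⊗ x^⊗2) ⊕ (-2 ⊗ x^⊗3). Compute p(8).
p(8) = 8

A tropical monomial a ⊗ x^⊗i evaluates to a + i · x. Evaluating each term at x = 8:
  Term 0 contributes 8 + 0 · 8 = 8
  Term 1 contributes 0 + 1 · 8 = 8
  Term 2 contributes -1 + 2 · 8 = 15
  Term 3 contributes -2 + 3 · 8 = 22
p(8) = ⊕ of these = min[8, 8, 15, 22] = 8.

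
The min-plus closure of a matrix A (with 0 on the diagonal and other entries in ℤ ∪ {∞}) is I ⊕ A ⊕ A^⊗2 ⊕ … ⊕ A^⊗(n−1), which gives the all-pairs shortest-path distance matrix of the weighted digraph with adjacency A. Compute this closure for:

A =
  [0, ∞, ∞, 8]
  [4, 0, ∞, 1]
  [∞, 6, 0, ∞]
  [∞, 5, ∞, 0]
Closure =
  [0, 13, ∞, 8]
  [4, 0, ∞, 1]
  [10, 6, 0, 7]
  [9, 5, ∞, 0]

This is the Floyd-Warshall all-pairs shortest-path computation. For each intermediate vertex k = 0, 1, …, 3, update dist[i][j] ← min(dist[i][j], dist[i][k] + dist[k][j]). The final matrix gives, for each (i, j), the minimum total weight of any directed path from i to j (possibly empty when i = j).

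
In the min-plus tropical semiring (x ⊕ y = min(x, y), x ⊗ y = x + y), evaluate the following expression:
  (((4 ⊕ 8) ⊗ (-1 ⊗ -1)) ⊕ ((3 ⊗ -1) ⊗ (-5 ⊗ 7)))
(((4 ⊕ 8) ⊗ (-1 ⊗ -1)) ⊕ ((3 ⊗ -1) ⊗ (-5 ⊗ 7))) = 2

Expand innermost to outermost. Recall ⊕ takes the minimum of its arguments and ⊗ takes their sum. Working out the expression (((4 ⊕ 8) ⊗ (-1 ⊗ -1)) ⊕ ((3 ⊗ -1) ⊗ (-5 ⊗ 7))) gives 2.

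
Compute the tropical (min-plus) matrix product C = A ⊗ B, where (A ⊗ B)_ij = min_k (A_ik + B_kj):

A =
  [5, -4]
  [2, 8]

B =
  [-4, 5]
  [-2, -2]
A ⊗ B =
  [-6, -6]
  [-2, 6]

Apply the min-plus product entry-by-entry:
  C[0][0] = min over k of (A[0][0] + B[0][0] = 5 + -4 = 1, A[0][1] + B[1][0] = -4 + -2 = -6) = -6 (attained at k = 1)
  C[0][1] = min over k of (A[0][0] + B[0][1] = 5 + 5 = 10, A[0][1] + B[1][1] = -4 + -2 = -6) = -6 (attained at k = 1)
  C[1][0] = min over k of (A[1][0] + B[0][0] = 2 + -4 = -2, A[1][1] + B[1][0] = 8 + -2 = 6) = -2 (attained at k = 0)
  C[1][1] = min over k of (A[1][0] + B[0][1] = 2 + 5 = 7, A[1][1] + B[1][1] = 8 + -2 = 6) = 6 (attained at k = 1)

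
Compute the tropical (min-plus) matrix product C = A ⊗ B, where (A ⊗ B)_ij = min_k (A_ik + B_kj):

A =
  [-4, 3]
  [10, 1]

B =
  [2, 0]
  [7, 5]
A ⊗ B =
  [-2, -4]
  [8, 6]

Apply the min-plus product entry-by-entry:
  C[0][0] = min over k of (A[0][0] + B[0][0] = -4 + 2 = -2, A[0][1] + B[1][0] = 3 + 7 = 10) = -2 (attained at k = 0)
  C[0][1] = min over k of (A[0][0] + B[0][1] = -4 + 0 = -4, A[0][1] + B[1][1] = 3 + 5 = 8) = -4 (attained at k = 0)
  C[1][0] = min over k of (A[1][0] + B[0][0] = 10 + 2 = 12, A[1][1] + B[1][0] = 1 + 7 = 8) = 8 (attained at k = 1)
  C[1][1] = min over k of (A[1][0] + B[0][1] = 10 + 0 = 10, A[1][1] + B[1][1] = 1 + 5 = 6) = 6 (attained at k = 1)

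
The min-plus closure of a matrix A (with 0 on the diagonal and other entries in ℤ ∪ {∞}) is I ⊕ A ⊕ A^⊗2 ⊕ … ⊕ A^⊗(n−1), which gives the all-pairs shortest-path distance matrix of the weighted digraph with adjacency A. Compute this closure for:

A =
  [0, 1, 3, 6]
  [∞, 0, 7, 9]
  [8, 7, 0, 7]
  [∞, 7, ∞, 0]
Closure =
  [0, 1, 3, 6]
  [15, 0, 7, 9]
  [8, 7, 0, 7]
  [22, 7, 14, 0]

This is the Floyd-Warshall all-pairs shortest-path computation. For each intermediate vertex k = 0, 1, …, 3, update dist[i][j] ← min(dist[i][j], dist[i][k] + dist[k][j]). The final matrix gives, for each (i, j), the minimum total weight of any directed path from i to j (possibly empty when i = j).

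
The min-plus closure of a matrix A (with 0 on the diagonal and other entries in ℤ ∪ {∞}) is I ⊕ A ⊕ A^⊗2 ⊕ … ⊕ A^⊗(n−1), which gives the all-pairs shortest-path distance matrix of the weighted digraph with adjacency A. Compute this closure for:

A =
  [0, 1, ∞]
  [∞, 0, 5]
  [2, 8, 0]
Closure =
  [0, 1, 6]
  [7, 0, 5]
  [2, 3, 0]

This is the Floyd-Warshall all-pairs shortest-path computation. For each intermediate vertex k = 0, 1, …, 2, update dist[i][j] ← min(dist[i][j], dist[i][k] + dist[k][j]). The final matrix gives, for each (i, j), the minimum total weight of any directed path from i to j (possibly empty when i = j).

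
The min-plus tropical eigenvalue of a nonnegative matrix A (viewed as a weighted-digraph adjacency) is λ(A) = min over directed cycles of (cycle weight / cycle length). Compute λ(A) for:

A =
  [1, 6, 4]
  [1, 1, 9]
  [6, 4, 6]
λ(A) = 1

Enumerate directed cycles and compute their means (weight / length). Sample:
  cycle 0 → 0: weight = 1, length = 1, mean = 1/1 ≈ 1.000
  cycle 1 → 1: weight = 1, length = 1, mean = 1/1 ≈ 1.000
  cycle 2 → 2: weight = 6, length = 1, mean = 6/1 ≈ 6.000
  cycle 0 → 1 → 0: weight = 7, length = 2, mean = 7/2 ≈ 3.500
  cycle 0 → 2 → 0: weight = 10, length = 2, mean = 10/2 ≈ 5.000
  cycle 1 → 0 → 1: weight = 7, length = 2, mean = 7/2 ≈ 3.500
Minimum mean = 1.000, attained e.g. along the cycle 0 → 0 with weight 1 and length 1. So λ(A) = 1/1 = 1.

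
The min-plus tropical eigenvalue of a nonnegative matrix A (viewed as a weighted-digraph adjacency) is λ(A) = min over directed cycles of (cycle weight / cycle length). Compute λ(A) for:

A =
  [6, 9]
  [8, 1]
λ(A) = 1

Enumerate directed cycles and compute their means (weight / length). Sample:
  cycle 0 → 0: weight = 6, length = 1, mean = 6/1 ≈ 6.000
  cycle 1 → 1: weight = 1, length = 1, mean = 1/1 ≈ 1.000
  cycle 0 → 1 → 0: weight = 17, length = 2, mean = 17/2 ≈ 8.500
  cycle 1 → 0 → 1: weight = 17, length = 2, mean = 17/2 ≈ 8.500
Minimum mean = 1.000, attained e.g. along the cycle 1 → 1 with weight 1 and length 1. So λ(A) = 1/1 = 1.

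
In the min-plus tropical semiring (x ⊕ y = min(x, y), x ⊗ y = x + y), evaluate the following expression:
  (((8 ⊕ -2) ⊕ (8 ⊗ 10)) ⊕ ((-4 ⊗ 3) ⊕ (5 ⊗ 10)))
(((8 ⊕ -2) ⊕ (8 ⊗ 10)) ⊕ ((-4 ⊗ 3) ⊕ (5 ⊗ 10))) = -2

Expand innermost to outermost. Recall ⊕ takes the minimum of its arguments and ⊗ takes their sum. Working out the expression (((8 ⊕ -2) ⊕ (8 ⊗ 10)) ⊕ ((-4 ⊗ 3) ⊕ (5 ⊗ 10))) gives -2.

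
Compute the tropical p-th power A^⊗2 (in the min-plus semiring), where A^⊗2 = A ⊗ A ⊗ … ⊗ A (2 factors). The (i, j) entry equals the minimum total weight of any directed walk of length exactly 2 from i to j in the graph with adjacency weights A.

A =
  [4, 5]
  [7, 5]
A^⊗2 =
  [8, 9]
  [11, 10]

Each entry (A^⊗2)_ij equals the minimum over all length-2 walks i = v_0 → v_1 → … → v_2 = j of Σ_t A[v_t][v_{t+1}]. For example, for (i, j) = (0, 1) we minimise over 2 possible intermediate vertex sequences; the minimum is 9, attained along the walk 0 → 0 → 1.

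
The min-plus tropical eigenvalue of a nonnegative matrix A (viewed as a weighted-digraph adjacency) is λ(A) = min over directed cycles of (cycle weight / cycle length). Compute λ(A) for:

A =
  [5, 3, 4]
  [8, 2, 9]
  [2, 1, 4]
λ(A) = 2

Enumerate directed cycles and compute their means (weight / length). Sample:
  cycle 0 → 0: weight = 5, length = 1, mean = 5/1 ≈ 5.000
  cycle 1 → 1: weight = 2, length = 1, mean = 2/1 ≈ 2.000
  cycle 2 → 2: weight = 4, length = 1, mean = 4/1 ≈ 4.000
  cycle 0 → 1 → 0: weight = 11, length = 2, mean = 11/2 ≈ 5.500
  cycle 0 → 2 → 0: weight = 6, length = 2, mean = 6/2 ≈ 3.000
  cycle 1 → 0 → 1: weight = 11, length = 2, mean = 11/2 ≈ 5.500
Minimum mean = 2.000, attained e.g. along the cycle 1 → 1 with weight 2 and length 1. So λ(A) = 2/1 = 2.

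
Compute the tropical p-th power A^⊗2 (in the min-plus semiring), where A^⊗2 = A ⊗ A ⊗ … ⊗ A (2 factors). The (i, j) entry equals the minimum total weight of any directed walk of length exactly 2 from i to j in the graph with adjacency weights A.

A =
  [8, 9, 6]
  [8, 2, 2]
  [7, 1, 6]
A^⊗2 =
  [13, 7, 11]
  [9, 3, 4]
  [9, 3, 3]

Each entry (A^⊗2)_ij equals the minimum over all length-2 walks i = v_0 → v_1 → … → v_2 = j of Σ_t A[v_t][v_{t+1}]. For example, for (i, j) = (0, 2) we minimise over 3 possible intermediate vertex sequences; the minimum is 11, attained along the walk 0 → 1 → 2.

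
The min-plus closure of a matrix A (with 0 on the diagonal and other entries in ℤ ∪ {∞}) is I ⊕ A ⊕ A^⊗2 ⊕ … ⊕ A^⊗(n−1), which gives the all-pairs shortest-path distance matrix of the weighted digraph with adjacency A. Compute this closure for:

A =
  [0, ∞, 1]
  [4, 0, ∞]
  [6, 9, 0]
Closure =
  [0, 10, 1]
  [4, 0, 5]
  [6, 9, 0]

This is the Floyd-Warshall all-pairs shortest-path computation. For each intermediate vertex k = 0, 1, …, 2, update dist[i][j] ← min(dist[i][j], dist[i][k] + dist[k][j]). The final matrix gives, for each (i, j), the minimum total weight of any directed path from i to j (possibly empty when i = j).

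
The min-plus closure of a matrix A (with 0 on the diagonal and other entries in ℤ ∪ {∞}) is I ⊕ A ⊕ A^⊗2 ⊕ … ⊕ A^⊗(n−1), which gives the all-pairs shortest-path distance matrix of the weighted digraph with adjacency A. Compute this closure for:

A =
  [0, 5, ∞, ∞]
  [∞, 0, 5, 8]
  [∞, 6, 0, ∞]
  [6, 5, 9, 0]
Closure =
  [0, 5, 10, 13]
  [14, 0, 5, 8]
  [20, 6, 0, 14]
  [6, 5, 9, 0]

This is the Floyd-Warshall all-pairs shortest-path computation. For each intermediate vertex k = 0, 1, …, 3, update dist[i][j] ← min(dist[i][j], dist[i][k] + dist[k][j]). The final matrix gives, for each (i, j), the minimum total weight of any directed path from i to j (possibly empty when i = j).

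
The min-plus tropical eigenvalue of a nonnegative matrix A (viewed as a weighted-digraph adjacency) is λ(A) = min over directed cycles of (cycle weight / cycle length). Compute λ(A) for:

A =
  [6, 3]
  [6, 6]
λ(A) = 9/2

Enumerate directed cycles and compute their means (weight / length). Sample:
  cycle 0 → 0: weight = 6, length = 1, mean = 6/1 ≈ 6.000
  cycle 1 → 1: weight = 6, length = 1, mean = 6/1 ≈ 6.000
  cycle 0 → 1 → 0: weight = 9, length = 2, mean = 9/2 ≈ 4.500
  cycle 1 → 0 → 1: weight = 9, length = 2, mean = 9/2 ≈ 4.500
Minimum mean = 4.500, attained e.g. along the cycle 0 → 1 → 0 with weight 9 and length 2. So λ(A) = 9/2 = 9/2.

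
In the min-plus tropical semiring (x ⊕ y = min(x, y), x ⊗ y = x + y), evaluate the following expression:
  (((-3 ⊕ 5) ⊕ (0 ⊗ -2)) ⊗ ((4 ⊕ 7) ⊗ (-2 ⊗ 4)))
(((-3 ⊕ 5) ⊕ (0 ⊗ -2)) ⊗ ((4 ⊕ 7) ⊗ (-2 ⊗ 4))) = 3

Expand innermost to outermost. Recall ⊕ takes the minimum of its arguments and ⊗ takes their sum. Working out the expression (((-3 ⊕ 5) ⊕ (0 ⊗ -2)) ⊗ ((4 ⊕ 7) ⊗ (-2 ⊗ 4))) gives 3.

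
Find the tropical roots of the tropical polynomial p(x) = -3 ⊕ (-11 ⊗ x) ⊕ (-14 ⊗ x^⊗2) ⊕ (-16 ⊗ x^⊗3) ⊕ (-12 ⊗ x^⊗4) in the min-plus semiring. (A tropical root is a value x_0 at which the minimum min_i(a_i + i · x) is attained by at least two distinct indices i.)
Roots: {-4, 2, 3, 8}

Each tropical root is a break point of the lower envelope of the lines y = a_i + i · x (there are 5 lines, with slopes 0, 1, ..., 4). Only the lines that attain the minimum somewhere contribute to roots; other lines are dominated. Here the surviving (envelope) indices are i = 4, i = 3, i = 2, i = 1, i = 0.
Intersections between consecutive envelope lines give the roots: for adjacent envelope indices i < j the intersection is x = (a_i − a_j) / (j − i). Reading off the sorted break points: {-4, 2, 3, 8}.
Verification: at each break x_0, at least two indices attain the minimum of min_i(a_i + i · x_0).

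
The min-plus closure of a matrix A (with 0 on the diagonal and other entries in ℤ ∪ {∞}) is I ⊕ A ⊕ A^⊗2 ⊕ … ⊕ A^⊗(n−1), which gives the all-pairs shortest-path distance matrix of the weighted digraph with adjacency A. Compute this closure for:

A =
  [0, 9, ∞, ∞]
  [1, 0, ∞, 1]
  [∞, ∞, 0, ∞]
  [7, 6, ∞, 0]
Closure =
  [0, 9, ∞, 10]
  [1, 0, ∞, 1]
  [∞, ∞, 0, ∞]
  [7, 6, ∞, 0]

This is the Floyd-Warshall all-pairs shortest-path computation. For each intermediate vertex k = 0, 1, …, 3, update dist[i][j] ← min(dist[i][j], dist[i][k] + dist[k][j]). The final matrix gives, for each (i, j), the minimum total weight of any directed path from i to j (possibly empty when i = j).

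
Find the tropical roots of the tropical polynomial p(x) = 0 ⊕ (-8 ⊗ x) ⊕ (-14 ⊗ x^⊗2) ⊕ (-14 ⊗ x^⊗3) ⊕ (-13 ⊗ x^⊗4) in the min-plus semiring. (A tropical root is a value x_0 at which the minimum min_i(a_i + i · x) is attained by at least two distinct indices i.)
Roots: {-1, 0, 6, 8}

Each tropical root is a break point of the lower envelope of the lines y = a_i + i · x (there are 5 lines, with slopes 0, 1, ..., 4). Only the lines that attain the minimum somewhere contribute to roots; other lines are dominated. Here the surviving (envelope) indices are i = 4, i = 3, i = 2, i = 1, i = 0.
Intersections between consecutive envelope lines give the roots: for adjacent envelope indices i < j the intersection is x = (a_i − a_j) / (j − i). Reading off the sorted break points: {-1, 0, 6, 8}.
Verification: at each break x_0, at least two indices attain the minimum of min_i(a_i + i · x_0).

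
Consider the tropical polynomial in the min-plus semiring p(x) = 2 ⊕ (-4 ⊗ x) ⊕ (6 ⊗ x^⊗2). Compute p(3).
p(3) = -1

A tropical monomial a ⊗ x^⊗i evaluates to a + i · x. Evaluating each term at x = 3:
  Term 0 contributes 2 + 0 · 3 = 2
  Term 1 contributes -4 + 1 · 3 = -1
  Term 2 contributes 6 + 2 · 3 = 12
p(3) = ⊕ of these = min[2, -1, 12] = -1.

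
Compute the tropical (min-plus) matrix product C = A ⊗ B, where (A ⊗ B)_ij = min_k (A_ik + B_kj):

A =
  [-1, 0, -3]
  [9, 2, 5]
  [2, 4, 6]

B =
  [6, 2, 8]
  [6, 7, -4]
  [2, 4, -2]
A ⊗ B =
  [-1, 1, -5]
  [7, 9, -2]
  [8, 4, 0]

Apply the min-plus product entry-by-entry:
  C[0][0] = min over k of (A[0][0] + B[0][0] = -1 + 6 = 5, A[0][1] + B[1][0] = 0 + 6 = 6, A[0][2] + B[2][0] = -3 + 2 = -1) = -1 (attained at k = 2)
  C[0][1] = min over k of (A[0][0] + B[0][1] = -1 + 2 = 1, A[0][1] + B[1][1] = 0 + 7 = 7, A[0][2] + B[2][1] = -3 + 4 = 1) = 1 (attained at k = 0)
  C[0][2] = min over k of (A[0][0] + B[0][2] = -1 + 8 = 7, A[0][1] + B[1][2] = 0 + -4 = -4, A[0][2] + B[2][2] = -3 + -2 = -5) = -5 (attained at k = 2)
  C[1][0] = min over k of (A[1][0] + B[0][0] = 9 + 6 = 15, A[1][1] + B[1][0] = 2 + 6 = 8, A[1][2] + B[2][0] = 5 + 2 = 7) = 7 (attained at k = 2)
  C[1][1] = min over k of (A[1][0] + B[0][1] = 9 + 2 = 11, A[1][1] + B[1][1] = 2 + 7 = 9, A[1][2] + B[2][1] = 5 + 4 = 9) = 9 (attained at k = 1)
  C[1][2] = min over k of (A[1][0] + B[0][2] = 9 + 8 = 17, A[1][1] + B[1][2] = 2 + -4 = -2, A[1][2] + B[2][2] = 5 + -2 = 3) = -2 (attained at k = 1)
  C[2][0] = min over k of (A[2][0] + B[0][0] = 2 + 6 = 8, A[2][1] + B[1][0] = 4 + 6 = 10, A[2][2] + B[2][0] = 6 + 2 = 8) = 8 (attained at k = 0)
  C[2][1] = min over k of (A[2][0] + B[0][1] = 2 + 2 = 4, A[2][1] + B[1][1] = 4 + 7 = 11, A[2][2] + B[2][1] = 6 + 4 = 10) = 4 (attained at k = 0)
  C[2][2] = min over k of (A[2][0] + B[0][2] = 2 + 8 = 10, A[2][1] + B[1][2] = 4 + -4 = 0, A[2][2] + B[2][2] = 6 + -2 = 4) = 0 (attained at k = 1)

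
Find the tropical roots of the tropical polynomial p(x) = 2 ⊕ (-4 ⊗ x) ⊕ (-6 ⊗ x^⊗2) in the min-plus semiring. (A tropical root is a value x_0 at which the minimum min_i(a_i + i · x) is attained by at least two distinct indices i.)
Roots: {2, 6}

Each tropical root is a break point of the lower envelope of the lines y = a_i + i · x (there are 3 lines, with slopes 0, 1, ..., 2). Only the lines that attain the minimum somewhere contribute to roots; other lines are dominated. Here the surviving (envelope) indices are i = 2, i = 1, i = 0.
Intersections between consecutive envelope lines give the roots: for adjacent envelope indices i < j the intersection is x = (a_i − a_j) / (j − i). Reading off the sorted break points: {2, 6}.
Verification: at each break x_0, at least two indices attain the minimum of min_i(a_i + i · x_0).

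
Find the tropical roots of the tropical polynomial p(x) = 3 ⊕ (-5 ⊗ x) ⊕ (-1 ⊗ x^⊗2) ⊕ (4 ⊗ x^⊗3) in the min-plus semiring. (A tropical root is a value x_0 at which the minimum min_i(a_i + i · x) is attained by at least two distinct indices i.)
Roots: {-5, -4, 8}

Each tropical root is a break point of the lower envelope of the lines y = a_i + i · x (there are 4 lines, with slopes 0, 1, ..., 3). Only the lines that attain the minimum somewhere contribute to roots; other lines are dominated. Here the surviving (envelope) indices are i = 3, i = 2, i = 1, i = 0.
Intersections between consecutive envelope lines give the roots: for adjacent envelope indices i < j the intersection is x = (a_i − a_j) / (j − i). Reading off the sorted break points: {-5, -4, 8}.
Verification: at each break x_0, at least two indices attain the minimum of min_i(a_i + i · x_0).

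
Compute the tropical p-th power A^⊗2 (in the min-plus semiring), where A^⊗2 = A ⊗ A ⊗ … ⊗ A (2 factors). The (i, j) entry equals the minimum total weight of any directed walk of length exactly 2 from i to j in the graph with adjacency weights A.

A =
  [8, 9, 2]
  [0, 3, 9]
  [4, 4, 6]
A^⊗2 =
  [6, 6, 8]
  [3, 6, 2]
  [4, 7, 6]

Each entry (A^⊗2)_ij equals the minimum over all length-2 walks i = v_0 → v_1 → … → v_2 = j of Σ_t A[v_t][v_{t+1}]. For example, for (i, j) = (0, 2) we minimise over 3 possible intermediate vertex sequences; the minimum is 8, attained along the walk 0 → 2 → 2.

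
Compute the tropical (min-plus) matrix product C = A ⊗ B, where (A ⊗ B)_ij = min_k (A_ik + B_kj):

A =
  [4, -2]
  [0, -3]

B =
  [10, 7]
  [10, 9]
A ⊗ B =
  [8, 7]
  [7, 6]

Apply the min-plus product entry-by-entry:
  C[0][0] = min over k of (A[0][0] + B[0][0] = 4 + 10 = 14, A[0][1] + B[1][0] = -2 + 10 = 8) = 8 (attained at k = 1)
  C[0][1] = min over k of (A[0][0] + B[0][1] = 4 + 7 = 11, A[0][1] + B[1][1] = -2 + 9 = 7) = 7 (attained at k = 1)
  C[1][0] = min over k of (A[1][0] + B[0][0] = 0 + 10 = 10, A[1][1] + B[1][0] = -3 + 10 = 7) = 7 (attained at k = 1)
  C[1][1] = min over k of (A[1][0] + B[0][1] = 0 + 7 = 7, A[1][1] + B[1][1] = -3 + 9 = 6) = 6 (attained at k = 1)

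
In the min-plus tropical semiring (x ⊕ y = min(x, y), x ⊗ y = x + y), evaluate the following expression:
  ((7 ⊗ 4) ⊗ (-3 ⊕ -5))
((7 ⊗ 4) ⊗ (-3 ⊕ -5)) = 6

Expand innermost to outermost. Recall ⊕ takes the minimum of its arguments and ⊗ takes their sum. Working out the expression ((7 ⊗ 4) ⊗ (-3 ⊕ -5)) gives 6.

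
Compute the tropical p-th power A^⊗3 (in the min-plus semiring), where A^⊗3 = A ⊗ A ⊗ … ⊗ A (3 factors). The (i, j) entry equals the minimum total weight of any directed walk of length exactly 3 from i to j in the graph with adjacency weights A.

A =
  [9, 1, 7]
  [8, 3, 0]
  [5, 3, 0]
A^⊗3 =
  [6, 4, 1]
  [5, 3, 0]
  [5, 3, 0]

Each entry (A^⊗3)_ij equals the minimum over all length-3 walks i = v_0 → v_1 → … → v_3 = j of Σ_t A[v_t][v_{t+1}]. For example, for (i, j) = (0, 2) we minimise over 9 possible intermediate vertex sequences; the minimum is 1, attained along the walk 0 → 1 → 2 → 2.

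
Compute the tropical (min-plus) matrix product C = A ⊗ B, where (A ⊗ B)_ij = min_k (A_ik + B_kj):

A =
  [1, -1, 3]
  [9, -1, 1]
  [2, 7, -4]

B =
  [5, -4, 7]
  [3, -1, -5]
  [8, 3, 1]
A ⊗ B =
  [2, -3, -6]
  [2, -2, -6]
  [4, -2, -3]

Apply the min-plus product entry-by-entry:
  C[0][0] = min over k of (A[0][0] + B[0][0] = 1 + 5 = 6, A[0][1] + B[1][0] = -1 + 3 = 2, A[0][2] + B[2][0] = 3 + 8 = 11) = 2 (attained at k = 1)
  C[0][1] = min over k of (A[0][0] + B[0][1] = 1 + -4 = -3, A[0][1] + B[1][1] = -1 + -1 = -2, A[0][2] + B[2][1] = 3 + 3 = 6) = -3 (attained at k = 0)
  C[0][2] = min over k of (A[0][0] + B[0][2] = 1 + 7 = 8, A[0][1] + B[1][2] = -1 + -5 = -6, A[0][2] + B[2][2] = 3 + 1 = 4) = -6 (attained at k = 1)
  C[1][0] = min over k of (A[1][0] + B[0][0] = 9 + 5 = 14, A[1][1] + B[1][0] = -1 + 3 = 2, A[1][2] + B[2][0] = 1 + 8 = 9) = 2 (attained at k = 1)
  C[1][1] = min over k of (A[1][0] + B[0][1] = 9 + -4 = 5, A[1][1] + B[1][1] = -1 + -1 = -2, A[1][2] + B[2][1] = 1 + 3 = 4) = -2 (attained at k = 1)
  C[1][2] = min over k of (A[1][0] + B[0][2] = 9 + 7 = 16, A[1][1] + B[1][2] = -1 + -5 = -6, A[1][2] + B[2][2] = 1 + 1 = 2) = -6 (attained at k = 1)
  C[2][0] = min over k of (A[2][0] + B[0][0] = 2 + 5 = 7, A[2][1] + B[1][0] = 7 + 3 = 10, A[2][2] + B[2][0] = -4 + 8 = 4) = 4 (attained at k = 2)
  C[2][1] = min over k of (A[2][0] + B[0][1] = 2 + -4 = -2, A[2][1] + B[1][1] = 7 + -1 = 6, A[2][2] + B[2][1] = -4 + 3 = -1) = -2 (attained at k = 0)
  C[2][2] = min over k of (A[2][0] + B[0][2] = 2 + 7 = 9, A[2][1] + B[1][2] = 7 + -5 = 2, A[2][2] + B[2][2] = -4 + 1 = -3) = -3 (attained at k = 2)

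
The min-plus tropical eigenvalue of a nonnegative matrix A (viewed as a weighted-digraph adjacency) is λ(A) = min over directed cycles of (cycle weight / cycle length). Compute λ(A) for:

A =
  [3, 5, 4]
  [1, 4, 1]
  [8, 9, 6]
λ(A) = 3

Enumerate directed cycles and compute their means (weight / length). Sample:
  cycle 0 → 0: weight = 3, length = 1, mean = 3/1 ≈ 3.000
  cycle 1 → 1: weight = 4, length = 1, mean = 4/1 ≈ 4.000
  cycle 2 → 2: weight = 6, length = 1, mean = 6/1 ≈ 6.000
  cycle 0 → 1 → 0: weight = 6, length = 2, mean = 6/2 ≈ 3.000
  cycle 0 → 2 → 0: weight = 12, length = 2, mean = 12/2 ≈ 6.000
  cycle 1 → 0 → 1: weight = 6, length = 2, mean = 6/2 ≈ 3.000
Minimum mean = 3.000, attained e.g. along the cycle 0 → 0 with weight 3 and length 1. So λ(A) = 3/1 = 3.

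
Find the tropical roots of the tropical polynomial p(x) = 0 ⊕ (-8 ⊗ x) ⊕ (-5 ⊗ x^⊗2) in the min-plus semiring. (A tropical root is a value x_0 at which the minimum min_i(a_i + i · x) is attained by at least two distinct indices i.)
Roots: {-3, 8}

Each tropical root is a break point of the lower envelope of the lines y = a_i + i · x (there are 3 lines, with slopes 0, 1, ..., 2). Only the lines that attain the minimum somewhere contribute to roots; other lines are dominated. Here the surviving (envelope) indices are i = 2, i = 1, i = 0.
Intersections between consecutive envelope lines give the roots: for adjacent envelope indices i < j the intersection is x = (a_i − a_j) / (j − i). Reading off the sorted break points: {-3, 8}.
Verification: at each break x_0, at least two indices attain the minimum of min_i(a_i + i · x_0).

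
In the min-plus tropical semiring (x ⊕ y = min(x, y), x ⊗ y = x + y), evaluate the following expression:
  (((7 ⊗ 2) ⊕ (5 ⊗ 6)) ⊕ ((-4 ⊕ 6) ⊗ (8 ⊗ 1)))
(((7 ⊗ 2) ⊕ (5 ⊗ 6)) ⊕ ((-4 ⊕ 6) ⊗ (8 ⊗ 1))) = 5

Expand innermost to outermost. Recall ⊕ takes the minimum of its arguments and ⊗ takes their sum. Working out the expression (((7 ⊗ 2) ⊕ (5 ⊗ 6)) ⊕ ((-4 ⊕ 6) ⊗ (8 ⊗ 1))) gives 5.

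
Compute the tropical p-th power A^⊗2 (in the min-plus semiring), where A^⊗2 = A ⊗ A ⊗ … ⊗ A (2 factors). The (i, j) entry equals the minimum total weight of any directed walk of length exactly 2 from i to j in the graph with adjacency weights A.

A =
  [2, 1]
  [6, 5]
A^⊗2 =
  [4, 3]
  [8, 7]

Each entry (A^⊗2)_ij equals the minimum over all length-2 walks i = v_0 → v_1 → … → v_2 = j of Σ_t A[v_t][v_{t+1}]. For example, for (i, j) = (0, 1) we minimise over 2 possible intermediate vertex sequences; the minimum is 3, attained along the walk 0 → 0 → 1.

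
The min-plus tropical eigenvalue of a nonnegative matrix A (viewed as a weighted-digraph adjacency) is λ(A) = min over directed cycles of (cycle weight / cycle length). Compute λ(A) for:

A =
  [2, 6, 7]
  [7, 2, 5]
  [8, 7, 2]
λ(A) = 2

Enumerate directed cycles and compute their means (weight / length). Sample:
  cycle 0 → 0: weight = 2, length = 1, mean = 2/1 ≈ 2.000
  cycle 1 → 1: weight = 2, length = 1, mean = 2/1 ≈ 2.000
  cycle 2 → 2: weight = 2, length = 1, mean = 2/1 ≈ 2.000
  cycle 0 → 1 → 0: weight = 13, length = 2, mean = 13/2 ≈ 6.500
  cycle 0 → 2 → 0: weight = 15, length = 2, mean = 15/2 ≈ 7.500
  cycle 1 → 0 → 1: weight = 13, length = 2, mean = 13/2 ≈ 6.500
Minimum mean = 2.000, attained e.g. along the cycle 0 → 0 with weight 2 and length 1. So λ(A) = 2/1 = 2.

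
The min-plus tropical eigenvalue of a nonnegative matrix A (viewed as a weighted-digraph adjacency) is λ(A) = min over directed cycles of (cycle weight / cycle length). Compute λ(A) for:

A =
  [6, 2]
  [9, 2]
λ(A) = 2

Enumerate directed cycles and compute their means (weight / length). Sample:
  cycle 0 → 0: weight = 6, length = 1, mean = 6/1 ≈ 6.000
  cycle 1 → 1: weight = 2, length = 1, mean = 2/1 ≈ 2.000
  cycle 0 → 1 → 0: weight = 11, length = 2, mean = 11/2 ≈ 5.500
  cycle 1 → 0 → 1: weight = 11, length = 2, mean = 11/2 ≈ 5.500
Minimum mean = 2.000, attained e.g. along the cycle 1 → 1 with weight 2 and length 1. So λ(A) = 2/1 = 2.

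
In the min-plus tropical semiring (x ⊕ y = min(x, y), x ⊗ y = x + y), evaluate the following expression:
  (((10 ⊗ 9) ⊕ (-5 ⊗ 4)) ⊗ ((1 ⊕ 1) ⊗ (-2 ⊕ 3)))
(((10 ⊗ 9) ⊕ (-5 ⊗ 4)) ⊗ ((1 ⊕ 1) ⊗ (-2 ⊕ 3))) = -2

Expand innermost to outermost. Recall ⊕ takes the minimum of its arguments and ⊗ takes their sum. Working out the expression (((10 ⊗ 9) ⊕ (-5 ⊗ 4)) ⊗ ((1 ⊕ 1) ⊗ (-2 ⊕ 3))) gives -2.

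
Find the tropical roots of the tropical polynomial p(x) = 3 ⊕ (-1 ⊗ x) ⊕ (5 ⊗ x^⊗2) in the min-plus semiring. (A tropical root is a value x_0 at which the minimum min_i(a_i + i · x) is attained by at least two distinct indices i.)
Roots: {-6, 4}

Each tropical root is a break point of the lower envelope of the lines y = a_i + i · x (there are 3 lines, with slopes 0, 1, ..., 2). Only the lines that attain the minimum somewhere contribute to roots; other lines are dominated. Here the surviving (envelope) indices are i = 2, i = 1, i = 0.
Intersections between consecutive envelope lines give the roots: for adjacent envelope indices i < j the intersection is x = (a_i − a_j) / (j − i). Reading off the sorted break points: {-6, 4}.
Verification: at each break x_0, at least two indices attain the minimum of min_i(a_i + i · x_0).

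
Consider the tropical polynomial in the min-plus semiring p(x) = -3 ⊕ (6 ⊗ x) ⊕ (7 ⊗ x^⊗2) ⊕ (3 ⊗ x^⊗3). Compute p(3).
p(3) = -3

A tropical monomial a ⊗ x^⊗i evaluates to a + i · x. Evaluating each term at x = 3:
  Term 0 contributes -3 + 0 · 3 = -3
  Term 1 contributes 6 + 1 · 3 = 9
  Term 2 contributes 7 + 2 · 3 = 13
  Term 3 contributes 3 + 3 · 3 = 12
p(3) = ⊕ of these = min[-3, 9, 13, 12] = -3.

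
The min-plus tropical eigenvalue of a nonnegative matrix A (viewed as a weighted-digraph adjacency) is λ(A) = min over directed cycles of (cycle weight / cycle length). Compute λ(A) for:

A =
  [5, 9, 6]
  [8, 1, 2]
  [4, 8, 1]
λ(A) = 1

Enumerate directed cycles and compute their means (weight / length). Sample:
  cycle 0 → 0: weight = 5, length = 1, mean = 5/1 ≈ 5.000
  cycle 1 → 1: weight = 1, length = 1, mean = 1/1 ≈ 1.000
  cycle 2 → 2: weight = 1, length = 1, mean = 1/1 ≈ 1.000
  cycle 0 → 1 → 0: weight = 17, length = 2, mean = 17/2 ≈ 8.500
  cycle 0 → 2 → 0: weight = 10, length = 2, mean = 10/2 ≈ 5.000
  cycle 1 → 0 → 1: weight = 17, length = 2, mean = 17/2 ≈ 8.500
Minimum mean = 1.000, attained e.g. along the cycle 1 → 1 with weight 1 and length 1. So λ(A) = 1/1 = 1.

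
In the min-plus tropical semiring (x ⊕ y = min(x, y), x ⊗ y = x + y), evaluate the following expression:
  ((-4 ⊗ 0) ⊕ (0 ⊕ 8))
((-4 ⊗ 0) ⊕ (0 ⊕ 8)) = -4

Expand innermost to outermost. Recall ⊕ takes the minimum of its arguments and ⊗ takes their sum. Working out the expression ((-4 ⊗ 0) ⊕ (0 ⊕ 8)) gives -4.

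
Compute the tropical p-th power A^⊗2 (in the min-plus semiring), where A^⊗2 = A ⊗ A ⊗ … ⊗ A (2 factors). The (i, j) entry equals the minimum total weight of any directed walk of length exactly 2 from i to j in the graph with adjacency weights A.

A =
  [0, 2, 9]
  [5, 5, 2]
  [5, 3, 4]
A^⊗2 =
  [0, 2, 4]
  [5, 5, 6]
  [5, 7, 5]

Each entry (A^⊗2)_ij equals the minimum over all length-2 walks i = v_0 → v_1 → … → v_2 = j of Σ_t A[v_t][v_{t+1}]. For example, for (i, j) = (0, 2) we minimise over 3 possible intermediate vertex sequences; the minimum is 4, attained along the walk 0 → 1 → 2.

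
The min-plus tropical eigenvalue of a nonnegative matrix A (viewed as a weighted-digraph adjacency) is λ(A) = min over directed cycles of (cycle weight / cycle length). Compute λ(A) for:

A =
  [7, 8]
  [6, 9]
λ(A) = 7

Enumerate directed cycles and compute their means (weight / length). Sample:
  cycle 0 → 0: weight = 7, length = 1, mean = 7/1 ≈ 7.000
  cycle 1 → 1: weight = 9, length = 1, mean = 9/1 ≈ 9.000
  cycle 0 → 1 → 0: weight = 14, length = 2, mean = 14/2 ≈ 7.000
  cycle 1 → 0 → 1: weight = 14, length = 2, mean = 14/2 ≈ 7.000
Minimum mean = 7.000, attained e.g. along the cycle 0 → 0 with weight 7 and length 1. So λ(A) = 7/1 = 7.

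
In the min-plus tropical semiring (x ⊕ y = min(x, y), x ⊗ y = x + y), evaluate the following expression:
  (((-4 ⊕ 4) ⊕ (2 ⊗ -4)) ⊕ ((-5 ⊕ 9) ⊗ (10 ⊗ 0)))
(((-4 ⊕ 4) ⊕ (2 ⊗ -4)) ⊕ ((-5 ⊕ 9) ⊗ (10 ⊗ 0))) = -4

Expand innermost to outermost. Recall ⊕ takes the minimum of its arguments and ⊗ takes their sum. Working out the expression (((-4 ⊕ 4) ⊕ (2 ⊗ -4)) ⊕ ((-5 ⊕ 9) ⊗ (10 ⊗ 0))) gives -4.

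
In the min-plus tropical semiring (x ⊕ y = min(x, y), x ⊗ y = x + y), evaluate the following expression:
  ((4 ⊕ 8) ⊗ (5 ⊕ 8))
((4 ⊕ 8) ⊗ (5 ⊕ 8)) = 9

Expand innermost to outermost. Recall ⊕ takes the minimum of its arguments and ⊗ takes their sum. Working out the expression ((4 ⊕ 8) ⊗ (5 ⊕ 8)) gives 9.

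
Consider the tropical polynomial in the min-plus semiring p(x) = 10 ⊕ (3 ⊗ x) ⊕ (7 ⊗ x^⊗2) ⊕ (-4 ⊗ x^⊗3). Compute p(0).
p(0) = -4

A tropical monomial a ⊗ x^⊗i evaluates to a + i · x. Evaluating each term at x = 0:
  Term 0 contributes 10 + 0 · 0 = 10
  Term 1 contributes 3 + 1 · 0 = 3
  Term 2 contributes 7 + 2 · 0 = 7
  Term 3 contributes -4 + 3 · 0 = -4
p(0) = ⊕ of these = min[10, 3, 7, -4] = -4.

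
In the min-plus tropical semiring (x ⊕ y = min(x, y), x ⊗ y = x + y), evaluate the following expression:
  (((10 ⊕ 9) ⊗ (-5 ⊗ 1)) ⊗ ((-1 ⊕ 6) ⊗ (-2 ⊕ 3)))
(((10 ⊕ 9) ⊗ (-5 ⊗ 1)) ⊗ ((-1 ⊕ 6) ⊗ (-2 ⊕ 3))) = 2

Expand innermost to outermost. Recall ⊕ takes the minimum of its arguments and ⊗ takes their sum. Working out the expression (((10 ⊕ 9) ⊗ (-5 ⊗ 1)) ⊗ ((-1 ⊕ 6) ⊗ (-2 ⊕ 3))) gives 2.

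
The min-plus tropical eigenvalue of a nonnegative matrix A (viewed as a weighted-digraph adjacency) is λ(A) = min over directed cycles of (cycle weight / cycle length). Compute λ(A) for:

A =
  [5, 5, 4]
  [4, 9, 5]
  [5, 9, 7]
λ(A) = 9/2

Enumerate directed cycles and compute their means (weight / length). Sample:
  cycle 0 → 0: weight = 5, length = 1, mean = 5/1 ≈ 5.000
  cycle 1 → 1: weight = 9, length = 1, mean = 9/1 ≈ 9.000
  cycle 2 → 2: weight = 7, length = 1, mean = 7/1 ≈ 7.000
  cycle 0 → 1 → 0: weight = 9, length = 2, mean = 9/2 ≈ 4.500
  cycle 0 → 2 → 0: weight = 9, length = 2, mean = 9/2 ≈ 4.500
  cycle 1 → 0 → 1: weight = 9, length = 2, mean = 9/2 ≈ 4.500
Minimum mean = 4.500, attained e.g. along the cycle 0 → 1 → 0 with weight 9 and length 2. So λ(A) = 9/2 = 9/2.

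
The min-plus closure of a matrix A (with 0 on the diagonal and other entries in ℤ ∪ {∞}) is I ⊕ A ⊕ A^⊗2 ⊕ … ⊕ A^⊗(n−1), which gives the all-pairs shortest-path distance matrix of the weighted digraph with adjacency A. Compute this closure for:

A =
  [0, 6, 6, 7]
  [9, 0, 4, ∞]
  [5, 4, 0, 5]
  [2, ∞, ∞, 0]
Closure =
  [0, 6, 6, 7]
  [9, 0, 4, 9]
  [5, 4, 0, 5]
  [2, 8, 8, 0]

This is the Floyd-Warshall all-pairs shortest-path computation. For each intermediate vertex k = 0, 1, …, 3, update dist[i][j] ← min(dist[i][j], dist[i][k] + dist[k][j]). The final matrix gives, for each (i, j), the minimum total weight of any directed path from i to j (possibly empty when i = j).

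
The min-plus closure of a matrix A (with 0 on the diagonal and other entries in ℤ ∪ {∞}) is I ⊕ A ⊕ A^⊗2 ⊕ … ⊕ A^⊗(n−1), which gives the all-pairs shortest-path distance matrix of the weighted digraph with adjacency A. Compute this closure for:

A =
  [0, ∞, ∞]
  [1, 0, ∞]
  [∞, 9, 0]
Closure =
  [0, ∞, ∞]
  [1, 0, ∞]
  [10, 9, 0]

This is the Floyd-Warshall all-pairs shortest-path computation. For each intermediate vertex k = 0, 1, …, 2, update dist[i][j] ← min(dist[i][j], dist[i][k] + dist[k][j]). The final matrix gives, for each (i, j), the minimum total weight of any directed path from i to j (possibly empty when i = j).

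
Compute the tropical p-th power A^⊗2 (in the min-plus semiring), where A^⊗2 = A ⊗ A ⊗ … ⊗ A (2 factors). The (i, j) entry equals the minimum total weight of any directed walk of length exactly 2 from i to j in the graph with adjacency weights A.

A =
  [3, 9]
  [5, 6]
A^⊗2 =
  [6, 12]
  [8, 12]

Each entry (A^⊗2)_ij equals the minimum over all length-2 walks i = v_0 → v_1 → … → v_2 = j of Σ_t A[v_t][v_{t+1}]. For example, for (i, j) = (0, 1) we minimise over 2 possible intermediate vertex sequences; the minimum is 12, attained along the walk 0 → 0 → 1.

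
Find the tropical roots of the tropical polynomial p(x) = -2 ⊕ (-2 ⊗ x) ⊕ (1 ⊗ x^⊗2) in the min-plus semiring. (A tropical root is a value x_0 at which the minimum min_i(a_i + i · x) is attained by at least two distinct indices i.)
Roots: {-3, 0}

Each tropical root is a break point of the lower envelope of the lines y = a_i + i · x (there are 3 lines, with slopes 0, 1, ..., 2). Only the lines that attain the minimum somewhere contribute to roots; other lines are dominated. Here the surviving (envelope) indices are i = 2, i = 1, i = 0.
Intersections between consecutive envelope lines give the roots: for adjacent envelope indices i < j the intersection is x = (a_i − a_j) / (j − i). Reading off the sorted break points: {-3, 0}.
Verification: at each break x_0, at least two indices attain the minimum of min_i(a_i + i · x_0).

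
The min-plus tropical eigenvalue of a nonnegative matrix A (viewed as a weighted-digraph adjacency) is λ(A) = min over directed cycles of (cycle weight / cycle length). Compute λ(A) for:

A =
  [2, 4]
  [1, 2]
λ(A) = 2

Enumerate directed cycles and compute their means (weight / length). Sample:
  cycle 0 → 0: weight = 2, length = 1, mean = 2/1 ≈ 2.000
  cycle 1 → 1: weight = 2, length = 1, mean = 2/1 ≈ 2.000
  cycle 0 → 1 → 0: weight = 5, length = 2, mean = 5/2 ≈ 2.500
  cycle 1 → 0 → 1: weight = 5, length = 2, mean = 5/2 ≈ 2.500
Minimum mean = 2.000, attained e.g. along the cycle 0 → 0 with weight 2 and length 1. So λ(A) = 2/1 = 2.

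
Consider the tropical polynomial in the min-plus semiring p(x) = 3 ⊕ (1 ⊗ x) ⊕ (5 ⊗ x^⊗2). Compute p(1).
p(1) = 2

A tropical monomial a ⊗ x^⊗i evaluates to a + i · x. Evaluating each term at x = 1:
  Term 0 contributes 3 + 0 · 1 = 3
  Term 1 contributes 1 + 1 · 1 = 2
  Term 2 contributes 5 + 2 · 1 = 7
p(1) = ⊕ of these = min[3, 2, 7] = 2.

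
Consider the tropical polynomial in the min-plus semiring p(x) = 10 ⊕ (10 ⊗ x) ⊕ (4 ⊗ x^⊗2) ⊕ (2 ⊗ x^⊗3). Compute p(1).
p(1) = 5

A tropical monomial a ⊗ x^⊗i evaluates to a + i · x. Evaluating each term at x = 1:
  Term 0 contributes 10 + 0 · 1 = 10
  Term 1 contributes 10 + 1 · 1 = 11
  Term 2 contributes 4 + 2 · 1 = 6
  Term 3 contributes 2 + 3 · 1 = 5
p(1) = ⊕ of these = min[10, 11, 6, 5] = 5.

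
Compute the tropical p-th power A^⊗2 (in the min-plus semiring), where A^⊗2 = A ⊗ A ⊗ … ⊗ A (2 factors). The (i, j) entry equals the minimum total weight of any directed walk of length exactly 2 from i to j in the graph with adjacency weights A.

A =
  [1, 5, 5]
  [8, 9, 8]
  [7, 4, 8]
A^⊗2 =
  [2, 6, 6]
  [9, 12, 13]
  [8, 12, 12]

Each entry (A^⊗2)_ij equals the minimum over all length-2 walks i = v_0 → v_1 → … → v_2 = j of Σ_t A[v_t][v_{t+1}]. For example, for (i, j) = (0, 2) we minimise over 3 possible intermediate vertex sequences; the minimum is 6, attained along the walk 0 → 0 → 2.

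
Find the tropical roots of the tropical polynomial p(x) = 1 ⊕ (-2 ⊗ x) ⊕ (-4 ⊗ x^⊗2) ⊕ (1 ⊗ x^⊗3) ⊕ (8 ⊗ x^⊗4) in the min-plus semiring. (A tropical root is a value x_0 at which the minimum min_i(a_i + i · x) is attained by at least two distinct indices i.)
Roots: {-7, -5, 2, 3}

Each tropical root is a break point of the lower envelope of the lines y = a_i + i · x (there are 5 lines, with slopes 0, 1, ..., 4). Only the lines that attain the minimum somewhere contribute to roots; other lines are dominated. Here the surviving (envelope) indices are i = 4, i = 3, i = 2, i = 1, i = 0.
Intersections between consecutive envelope lines give the roots: for adjacent envelope indices i < j the intersection is x = (a_i − a_j) / (j − i). Reading off the sorted break points: {-7, -5, 2, 3}.
Verification: at each break x_0, at least two indices attain the minimum of min_i(a_i + i · x_0).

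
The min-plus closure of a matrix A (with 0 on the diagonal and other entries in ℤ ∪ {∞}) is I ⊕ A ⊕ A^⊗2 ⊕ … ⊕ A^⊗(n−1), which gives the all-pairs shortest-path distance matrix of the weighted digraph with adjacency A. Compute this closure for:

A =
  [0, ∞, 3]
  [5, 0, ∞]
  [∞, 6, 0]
Closure =
  [0, 9, 3]
  [5, 0, 8]
  [11, 6, 0]

This is the Floyd-Warshall all-pairs shortest-path computation. For each intermediate vertex k = 0, 1, …, 2, update dist[i][j] ← min(dist[i][j], dist[i][k] + dist[k][j]). The final matrix gives, for each (i, j), the minimum total weight of any directed path from i to j (possibly empty when i = j).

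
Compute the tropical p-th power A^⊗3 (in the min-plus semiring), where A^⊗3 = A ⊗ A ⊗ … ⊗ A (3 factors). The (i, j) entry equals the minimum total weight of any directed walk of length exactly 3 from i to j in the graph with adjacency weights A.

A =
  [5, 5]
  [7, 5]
A^⊗3 =
  [15, 15]
  [17, 15]

Each entry (A^⊗3)_ij equals the minimum over all length-3 walks i = v_0 → v_1 → … → v_3 = j of Σ_t A[v_t][v_{t+1}]. For example, for (i, j) = (0, 1) we minimise over 4 possible intermediate vertex sequences; the minimum is 15, attained along the walk 0 → 0 → 0 → 1.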